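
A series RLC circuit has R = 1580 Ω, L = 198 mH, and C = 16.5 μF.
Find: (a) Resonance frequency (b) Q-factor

Step 1 — Resonance condition Im(Z)=0 gives ω₀ = 1/√(LC).
Step 2 — ω₀ = 1/√(0.198·1.65e-05) = 553.3 rad/s.
Step 3 — f₀ = ω₀/(2π) = 88.05 Hz.
Step 4 — Series Q: Q = ω₀L/R = 553.3·0.198/1580 = 0.06933.

(a) f₀ = 88.05 Hz  (b) Q = 0.06933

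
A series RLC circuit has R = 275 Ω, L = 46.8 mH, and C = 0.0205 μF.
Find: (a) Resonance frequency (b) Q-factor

Step 1 — Resonance condition Im(Z)=0 gives ω₀ = 1/√(LC).
Step 2 — ω₀ = 1/√(0.0468·2.05e-08) = 3.228e+04 rad/s.
Step 3 — f₀ = ω₀/(2π) = 5138 Hz.
Step 4 — Series Q: Q = ω₀L/R = 3.228e+04·0.0468/275 = 5.494.

(a) f₀ = 5138 Hz  (b) Q = 5.494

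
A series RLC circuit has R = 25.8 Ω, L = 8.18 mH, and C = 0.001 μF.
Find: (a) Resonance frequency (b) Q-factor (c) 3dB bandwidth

Step 1 — Resonance condition Im(Z)=0 gives ω₀ = 1/√(LC).
Step 2 — ω₀ = 1/√(0.00818·1e-09) = 3.496e+05 rad/s.
Step 3 — f₀ = ω₀/(2π) = 5.565e+04 Hz.
Step 4 — Series Q: Q = ω₀L/R = 3.496e+05·0.00818/25.8 = 110.9.
Step 5 — 3dB bandwidth: Δω = ω₀/Q = 3154 rad/s; BW = Δω/(2π) = 502 Hz.

(a) f₀ = 5.565e+04 Hz  (b) Q = 110.9  (c) BW = 502 Hz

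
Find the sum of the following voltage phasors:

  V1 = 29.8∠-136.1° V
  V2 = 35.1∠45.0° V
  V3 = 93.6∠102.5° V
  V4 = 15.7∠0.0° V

Step 1 — Convert each phasor to rectangular form:
  V1 = 29.8·(cos(-136.1°) + j·sin(-136.1°)) = -21.47 - j20.66 V
  V2 = 35.1·(cos(45.0°) + j·sin(45.0°)) = 24.82 + j24.82 V
  V3 = 93.6·(cos(102.5°) + j·sin(102.5°)) = -20.26 + j91.38 V
  V4 = 15.7·(cos(0.0°) + j·sin(0.0°)) = 15.7 V
Step 2 — Sum components: V_total = -1.212 + j95.54 V.
Step 3 — Convert to polar: |V_total| = 95.55 V, ∠V_total = 90.7°.

V_total = 95.55∠90.7° V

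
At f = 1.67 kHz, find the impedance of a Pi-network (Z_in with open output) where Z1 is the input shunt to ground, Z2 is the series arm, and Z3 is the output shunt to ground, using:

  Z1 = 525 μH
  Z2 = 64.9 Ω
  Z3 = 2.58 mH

Step 1 — Angular frequency: ω = 2π·f = 2π·1670 = 1.049e+04 rad/s.
Step 2 — Component impedances:
  Z1: Z = jωL = j·1.049e+04·0.000525 = 0 + j5.509 Ω
  Z2: Z = R = 64.9 Ω
  Z3: Z = jωL = j·1.049e+04·0.00258 = 0 + j27.07 Ω
Step 3 — With open output, the series arm Z2 and the output shunt Z3 appear in series to ground: Z2 + Z3 = 64.9 + j27.07 Ω.
Step 4 — Parallel with input shunt Z1: Z_in = Z1 || (Z2 + Z3) = 0.3735 + j5.321 Ω = 5.334∠86.0° Ω.

Z = 0.3735 + j5.321 Ω = 5.334∠86.0° Ω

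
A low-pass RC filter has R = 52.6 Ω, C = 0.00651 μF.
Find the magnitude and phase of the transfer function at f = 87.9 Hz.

Step 1 — Angular frequency: ω = 2π·87.9 = 552.3 rad/s.
Step 2 — Transfer function: H(jω) = 1/(1 + jωRC).
Step 3 — Denominator: 1 + jωRC = 1 + j·552.3·52.6·6.51e-09 = 1 + j0.0001891.
Step 4 — H = 1 - j0.0001891.
Step 5 — Magnitude: |H| = 1 (-0.0 dB); phase: φ = -0.0°.

|H| = 1 (-0.0 dB), φ = -0.0°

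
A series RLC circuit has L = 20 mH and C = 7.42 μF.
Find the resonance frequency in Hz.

Step 1 — Resonance condition Im(Z)=0 gives ω₀ = 1/√(LC).
Step 2 — ω₀ = 1/√(0.02·7.42e-06) = 2596 rad/s.
Step 3 — f₀ = ω₀/(2π) = 413.1 Hz.

f₀ = 413.1 Hz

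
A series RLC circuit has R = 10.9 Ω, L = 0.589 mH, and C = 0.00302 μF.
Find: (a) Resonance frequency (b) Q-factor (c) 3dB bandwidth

Step 1 — Resonance: ω₀ = 1/√(LC) = 1/√(0.000589·3.02e-09) = 7.498e+05 rad/s.
Step 2 — f₀ = ω₀/(2π) = 1.193e+05 Hz.
Step 3 — Series Q: Q = ω₀L/R = 7.498e+05·0.000589/10.9 = 40.52.
Step 4 — Bandwidth: Δω = ω₀/Q = 1.851e+04 rad/s; BW = Δω/(2π) = 2945 Hz.

(a) f₀ = 1.193e+05 Hz  (b) Q = 40.52  (c) BW = 2945 Hz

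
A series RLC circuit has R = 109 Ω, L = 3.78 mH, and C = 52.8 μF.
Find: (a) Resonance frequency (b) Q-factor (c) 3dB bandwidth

Step 1 — Resonance condition Im(Z)=0 gives ω₀ = 1/√(LC).
Step 2 — ω₀ = 1/√(0.00378·5.28e-05) = 2238 rad/s.
Step 3 — f₀ = ω₀/(2π) = 356.3 Hz.
Step 4 — Series Q: Q = ω₀L/R = 2238·0.00378/109 = 0.07763.
Step 5 — 3dB bandwidth: Δω = ω₀/Q = 2.884e+04 rad/s; BW = Δω/(2π) = 4589 Hz.

(a) f₀ = 356.3 Hz  (b) Q = 0.07763  (c) BW = 4589 Hz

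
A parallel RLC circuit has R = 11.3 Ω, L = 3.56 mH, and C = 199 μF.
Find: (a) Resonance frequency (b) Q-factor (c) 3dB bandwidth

Step 1 — Resonance: ω₀ = 1/√(LC) = 1/√(0.00356·0.000199) = 1188 rad/s.
Step 2 — f₀ = ω₀/(2π) = 189.1 Hz.
Step 3 — Parallel Q: Q = R/(ω₀L) = 11.3/(1188·0.00356) = 2.672.
Step 4 — Bandwidth: Δω = ω₀/Q = 444.7 rad/s; BW = Δω/(2π) = 70.78 Hz.

(a) f₀ = 189.1 Hz  (b) Q = 2.672  (c) BW = 70.78 Hz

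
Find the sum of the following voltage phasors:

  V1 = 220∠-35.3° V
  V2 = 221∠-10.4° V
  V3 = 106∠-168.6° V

Step 1 — Convert each phasor to rectangular form:
  V1 = 220·(cos(-35.3°) + j·sin(-35.3°)) = 179.6 - j127.1 V
  V2 = 221·(cos(-10.4°) + j·sin(-10.4°)) = 217.4 - j39.89 V
  V3 = 106·(cos(-168.6°) + j·sin(-168.6°)) = -103.9 - j20.95 V
Step 2 — Sum components: V_total = 293 - j188 V.
Step 3 — Convert to polar: |V_total| = 348.1 V, ∠V_total = -32.7°.

V_total = 348.1∠-32.7° V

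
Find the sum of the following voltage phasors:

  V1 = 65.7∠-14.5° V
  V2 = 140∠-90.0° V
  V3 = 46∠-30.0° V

Step 1 — Convert each phasor to rectangular form:
  V1 = 65.7·(cos(-14.5°) + j·sin(-14.5°)) = 63.61 - j16.45 V
  V2 = 140·(cos(-90.0°) + j·sin(-90.0°)) = 0 - j140 V
  V3 = 46·(cos(-30.0°) + j·sin(-30.0°)) = 39.84 - j23 V
Step 2 — Sum components: V_total = 103.4 - j179.4 V.
Step 3 — Convert to polar: |V_total| = 207.1 V, ∠V_total = -60.0°.

V_total = 207.1∠-60.0° V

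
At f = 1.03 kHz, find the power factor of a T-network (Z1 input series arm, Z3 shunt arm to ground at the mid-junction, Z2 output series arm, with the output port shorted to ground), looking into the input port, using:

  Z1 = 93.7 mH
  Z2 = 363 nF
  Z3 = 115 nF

Step 1 — Angular frequency: ω = 2π·f = 2π·1030 = 6472 rad/s.
Step 2 — Component impedances:
  Z1: Z = jωL = j·6472·0.0937 = 0 + j606.4 Ω
  Z2: Z = 1/(jωC) = -j/(ω·C) = 0 - j425.7 Ω
  Z3: Z = 1/(jωC) = -j/(ω·C) = 0 - j1344 Ω
Step 3 — With the output port shorted to ground, the output series arm Z2 runs from the junction to ground; the shunt arm Z3 also runs from the junction to ground. They appear in parallel: Z3 || Z2 = 0 - j323.3 Ω.
Step 4 — Series with input arm Z1: Z_in = Z1 + (Z3 || Z2) = 0 + j283.1 Ω = 283.1∠90.0° Ω.
Step 5 — Power factor: PF = cos(φ) = Re(Z)/|Z| = 0/283.1 = 0.
Step 6 — Type: Im(Z) = 283.1 ⇒ lagging (phase φ = 90.0°).

PF = 0 (lagging, φ = 90.0°)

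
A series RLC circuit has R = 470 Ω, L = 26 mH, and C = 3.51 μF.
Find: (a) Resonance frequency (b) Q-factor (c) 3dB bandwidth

Step 1 — Resonance condition Im(Z)=0 gives ω₀ = 1/√(LC).
Step 2 — ω₀ = 1/√(0.026·3.51e-06) = 3310 rad/s.
Step 3 — f₀ = ω₀/(2π) = 526.8 Hz.
Step 4 — Series Q: Q = ω₀L/R = 3310·0.026/470 = 0.1831.
Step 5 — 3dB bandwidth: Δω = ω₀/Q = 1.808e+04 rad/s; BW = Δω/(2π) = 2877 Hz.

(a) f₀ = 526.8 Hz  (b) Q = 0.1831  (c) BW = 2877 Hz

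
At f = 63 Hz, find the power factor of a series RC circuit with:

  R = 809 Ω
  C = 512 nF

Step 1 — Angular frequency: ω = 2π·f = 2π·63 = 395.8 rad/s.
Step 2 — Component impedances:
  R: Z = R = 809 Ω
  C: Z = 1/(jωC) = -j/(ω·C) = 0 - j4934 Ω
Step 3 — Series combination: Z_total = R + C = 809 - j4934 Ω = 5000∠-80.7° Ω.
Step 4 — Power factor: PF = cos(φ) = Re(Z)/|Z| = 809/5000 = 0.1618.
Step 5 — Type: Im(Z) = -4934 ⇒ leading (phase φ = -80.7°).

PF = 0.1618 (leading, φ = -80.7°)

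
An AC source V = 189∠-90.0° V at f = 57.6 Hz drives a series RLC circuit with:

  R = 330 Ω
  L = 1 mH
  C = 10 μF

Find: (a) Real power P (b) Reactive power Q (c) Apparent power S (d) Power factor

Step 1 — Angular frequency: ω = 2π·f = 2π·57.6 = 361.9 rad/s.
Step 2 — Component impedances:
  R: Z = R = 330 Ω
  L: Z = jωL = j·361.9·0.001 = 0 + j0.3619 Ω
  C: Z = 1/(jωC) = -j/(ω·C) = 0 - j276.3 Ω
Step 3 — Series combination: Z_total = R + L + C = 330 - j275.9 Ω = 430.2∠-39.9° Ω.
Step 4 — Source phasor: V = 189∠-90.0° V = 0 - j189 V.
Step 5 — Current: I = V / Z = 0.2818 - j0.337 A = 0.4394∠-50.1° A.
Step 6 — Complex power: S = V·I* = 63.7 - j53.27 VA.
Step 7 — Real power: P = Re(S) = 63.7 W.
Step 8 — Reactive power: Q = Im(S) = -53.27 VAR.
Step 9 — Apparent power: |S| = 83.04 VA.
Step 10 — Power factor: PF = P/|S| = 0.7671 (leading).

(a) P = 63.7 W  (b) Q = -53.27 VAR  (c) S = 83.04 VA  (d) PF = 0.7671 (leading)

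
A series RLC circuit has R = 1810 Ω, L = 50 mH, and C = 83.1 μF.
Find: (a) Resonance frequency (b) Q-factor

Step 1 — Resonance condition Im(Z)=0 gives ω₀ = 1/√(LC).
Step 2 — ω₀ = 1/√(0.05·8.31e-05) = 490.6 rad/s.
Step 3 — f₀ = ω₀/(2π) = 78.08 Hz.
Step 4 — Series Q: Q = ω₀L/R = 490.6·0.05/1810 = 0.01355.

(a) f₀ = 78.08 Hz  (b) Q = 0.01355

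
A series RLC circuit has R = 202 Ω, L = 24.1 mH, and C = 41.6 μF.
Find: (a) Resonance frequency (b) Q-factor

Step 1 — Resonance condition Im(Z)=0 gives ω₀ = 1/√(LC).
Step 2 — ω₀ = 1/√(0.0241·4.16e-05) = 998.7 rad/s.
Step 3 — f₀ = ω₀/(2π) = 159 Hz.
Step 4 — Series Q: Q = ω₀L/R = 998.7·0.0241/202 = 0.1192.

(a) f₀ = 159 Hz  (b) Q = 0.1192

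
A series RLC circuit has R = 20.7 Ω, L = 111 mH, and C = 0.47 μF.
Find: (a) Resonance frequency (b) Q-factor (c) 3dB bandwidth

Step 1 — Resonance: ω₀ = 1/√(LC) = 1/√(0.111·4.7e-07) = 4378 rad/s.
Step 2 — f₀ = ω₀/(2π) = 696.8 Hz.
Step 3 — Series Q: Q = ω₀L/R = 4378·0.111/20.7 = 23.48.
Step 4 — Bandwidth: Δω = ω₀/Q = 186.5 rad/s; BW = Δω/(2π) = 29.68 Hz.

(a) f₀ = 696.8 Hz  (b) Q = 23.48  (c) BW = 29.68 Hz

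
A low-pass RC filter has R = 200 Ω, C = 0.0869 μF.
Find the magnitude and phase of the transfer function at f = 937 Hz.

Step 1 — Angular frequency: ω = 2π·937 = 5887 rad/s.
Step 2 — Transfer function: H(jω) = 1/(1 + jωRC).
Step 3 — Denominator: 1 + jωRC = 1 + j·5887·200·8.69e-08 = 1 + j0.1023.
Step 4 — H = 0.9896 - j0.1013.
Step 5 — Magnitude: |H| = 0.9948 (-0.0 dB); phase: φ = -5.8°.

|H| = 0.9948 (-0.0 dB), φ = -5.8°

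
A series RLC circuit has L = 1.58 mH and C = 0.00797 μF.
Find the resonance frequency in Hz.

Step 1 — Resonance condition Im(Z)=0 gives ω₀ = 1/√(LC).
Step 2 — ω₀ = 1/√(0.00158·7.97e-09) = 2.818e+05 rad/s.
Step 3 — f₀ = ω₀/(2π) = 4.485e+04 Hz.

f₀ = 4.485e+04 Hz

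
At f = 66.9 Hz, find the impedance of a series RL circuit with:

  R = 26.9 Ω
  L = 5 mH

Step 1 — Angular frequency: ω = 2π·f = 2π·66.9 = 420.3 rad/s.
Step 2 — Component impedances:
  R: Z = R = 26.9 Ω
  L: Z = jωL = j·420.3·0.005 = 0 + j2.102 Ω
Step 3 — Series combination: Z_total = R + L = 26.9 + j2.102 Ω = 26.98∠4.5° Ω.

Z = 26.9 + j2.102 Ω = 26.98∠4.5° Ω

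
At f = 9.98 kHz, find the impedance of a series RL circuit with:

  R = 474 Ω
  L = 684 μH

Step 1 — Angular frequency: ω = 2π·f = 2π·9980 = 6.271e+04 rad/s.
Step 2 — Component impedances:
  R: Z = R = 474 Ω
  L: Z = jωL = j·6.271e+04·0.000684 = 0 + j42.89 Ω
Step 3 — Series combination: Z_total = R + L = 474 + j42.89 Ω = 475.9∠5.2° Ω.

Z = 474 + j42.89 Ω = 475.9∠5.2° Ω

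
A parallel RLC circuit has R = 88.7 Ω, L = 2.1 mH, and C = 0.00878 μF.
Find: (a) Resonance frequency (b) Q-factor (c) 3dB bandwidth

Step 1 — Resonance: ω₀ = 1/√(LC) = 1/√(0.0021·8.78e-09) = 2.329e+05 rad/s.
Step 2 — f₀ = ω₀/(2π) = 3.706e+04 Hz.
Step 3 — Parallel Q: Q = R/(ω₀L) = 88.7/(2.329e+05·0.0021) = 0.1814.
Step 4 — Bandwidth: Δω = ω₀/Q = 1.284e+06 rad/s; BW = Δω/(2π) = 2.044e+05 Hz.

(a) f₀ = 3.706e+04 Hz  (b) Q = 0.1814  (c) BW = 2.044e+05 Hz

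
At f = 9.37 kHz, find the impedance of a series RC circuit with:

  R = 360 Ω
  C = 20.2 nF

Step 1 — Angular frequency: ω = 2π·f = 2π·9370 = 5.887e+04 rad/s.
Step 2 — Component impedances:
  R: Z = R = 360 Ω
  C: Z = 1/(jωC) = -j/(ω·C) = 0 - j840.9 Ω
Step 3 — Series combination: Z_total = R + C = 360 - j840.9 Ω = 914.7∠-66.8° Ω.

Z = 360 - j840.9 Ω = 914.7∠-66.8° Ω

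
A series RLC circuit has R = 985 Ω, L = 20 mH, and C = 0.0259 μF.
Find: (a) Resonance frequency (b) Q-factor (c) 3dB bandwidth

Step 1 — Resonance condition Im(Z)=0 gives ω₀ = 1/√(LC).
Step 2 — ω₀ = 1/√(0.02·2.59e-08) = 4.394e+04 rad/s.
Step 3 — f₀ = ω₀/(2π) = 6993 Hz.
Step 4 — Series Q: Q = ω₀L/R = 4.394e+04·0.02/985 = 0.8921.
Step 5 — 3dB bandwidth: Δω = ω₀/Q = 4.925e+04 rad/s; BW = Δω/(2π) = 7838 Hz.

(a) f₀ = 6993 Hz  (b) Q = 0.8921  (c) BW = 7838 Hz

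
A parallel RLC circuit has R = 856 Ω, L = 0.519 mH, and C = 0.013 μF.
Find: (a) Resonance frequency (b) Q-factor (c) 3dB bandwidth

Step 1 — Resonance: ω₀ = 1/√(LC) = 1/√(0.000519·1.3e-08) = 3.85e+05 rad/s.
Step 2 — f₀ = ω₀/(2π) = 6.127e+04 Hz.
Step 3 — Parallel Q: Q = R/(ω₀L) = 856/(3.85e+05·0.000519) = 4.284.
Step 4 — Bandwidth: Δω = ω₀/Q = 8.986e+04 rad/s; BW = Δω/(2π) = 1.43e+04 Hz.

(a) f₀ = 6.127e+04 Hz  (b) Q = 4.284  (c) BW = 1.43e+04 Hz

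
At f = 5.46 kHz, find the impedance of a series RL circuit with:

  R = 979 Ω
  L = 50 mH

Step 1 — Angular frequency: ω = 2π·f = 2π·5460 = 3.431e+04 rad/s.
Step 2 — Component impedances:
  R: Z = R = 979 Ω
  L: Z = jωL = j·3.431e+04·0.05 = 0 + j1715 Ω
Step 3 — Series combination: Z_total = R + L = 979 + j1715 Ω = 1975∠60.3° Ω.

Z = 979 + j1715 Ω = 1975∠60.3° Ω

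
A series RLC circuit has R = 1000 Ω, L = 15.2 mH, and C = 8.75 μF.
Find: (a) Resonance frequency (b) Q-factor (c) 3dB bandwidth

Step 1 — Resonance condition Im(Z)=0 gives ω₀ = 1/√(LC).
Step 2 — ω₀ = 1/√(0.0152·8.75e-06) = 2742 rad/s.
Step 3 — f₀ = ω₀/(2π) = 436.4 Hz.
Step 4 — Series Q: Q = ω₀L/R = 2742·0.0152/1000 = 0.04168.
Step 5 — 3dB bandwidth: Δω = ω₀/Q = 6.579e+04 rad/s; BW = Δω/(2π) = 1.047e+04 Hz.

(a) f₀ = 436.4 Hz  (b) Q = 0.04168  (c) BW = 1.047e+04 Hz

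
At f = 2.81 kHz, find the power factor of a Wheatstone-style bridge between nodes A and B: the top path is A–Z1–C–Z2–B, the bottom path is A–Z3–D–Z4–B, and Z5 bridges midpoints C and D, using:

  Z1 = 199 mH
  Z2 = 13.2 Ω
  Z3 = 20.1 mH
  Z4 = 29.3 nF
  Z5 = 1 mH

Step 1 — Angular frequency: ω = 2π·f = 2π·2810 = 1.766e+04 rad/s.
Step 2 — Component impedances:
  Z1: Z = jωL = j·1.766e+04·0.199 = 0 + j3513 Ω
  Z2: Z = R = 13.2 Ω
  Z3: Z = jωL = j·1.766e+04·0.0201 = 0 + j354.9 Ω
  Z4: Z = 1/(jωC) = -j/(ω·C) = 0 - j1933 Ω
  Z5: Z = jωL = j·1.766e+04·0.001 = 0 + j17.66 Ω
Step 3 — Bridge requires nodal analysis (the Z5 bridge couples midpoints C and D, so the two paths cannot be reduced to a simple series/parallel combination). Setting node B to ground and injecting 1 A at node A, the 3-node admittance system at A, C, D solves to V_A = Z_AB = 13.42 + j336.9 Ω = 337.1∠87.7° Ω.
Step 4 — Power factor: PF = cos(φ) = Re(Z)/|Z| = 13.42/337.1 = 0.03981.
Step 5 — Type: Im(Z) = 336.9 ⇒ lagging (phase φ = 87.7°).

PF = 0.03981 (lagging, φ = 87.7°)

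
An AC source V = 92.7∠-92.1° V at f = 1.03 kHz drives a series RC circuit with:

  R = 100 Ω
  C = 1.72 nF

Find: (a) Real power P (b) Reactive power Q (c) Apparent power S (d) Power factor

Step 1 — Angular frequency: ω = 2π·f = 2π·1030 = 6472 rad/s.
Step 2 — Component impedances:
  R: Z = R = 100 Ω
  C: Z = 1/(jωC) = -j/(ω·C) = 0 - j8.984e+04 Ω
Step 3 — Series combination: Z_total = R + C = 100 - j8.984e+04 Ω = 8.984e+04∠-89.9° Ω.
Step 4 — Source phasor: V = 92.7∠-92.1° V = -3.397 - j92.64 V.
Step 5 — Current: I = V / Z = 0.001031 - j3.896e-05 A = 0.001032∠-2.2° A.
Step 6 — Complex power: S = V·I* = 0.0001065 - j0.09565 VA.
Step 7 — Real power: P = Re(S) = 0.0001065 W.
Step 8 — Reactive power: Q = Im(S) = -0.09565 VAR.
Step 9 — Apparent power: |S| = 0.09565 VA.
Step 10 — Power factor: PF = P/|S| = 0.001113 (leading).

(a) P = 0.0001065 W  (b) Q = -0.09565 VAR  (c) S = 0.09565 VA  (d) PF = 0.001113 (leading)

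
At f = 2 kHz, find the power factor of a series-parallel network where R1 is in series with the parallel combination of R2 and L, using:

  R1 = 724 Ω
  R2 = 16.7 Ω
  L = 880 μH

Step 1 — Angular frequency: ω = 2π·f = 2π·2000 = 1.257e+04 rad/s.
Step 2 — Component impedances:
  R1: Z = R = 724 Ω
  R2: Z = R = 16.7 Ω
  L: Z = jωL = j·1.257e+04·0.00088 = 0 + j11.06 Ω
Step 3 — Parallel branch: R2 || L = 1/(1/R2 + 1/L) = 5.091 + j7.688 Ω.
Step 4 — Series with R1: Z_total = R1 + (R2 || L) = 729.1 + j7.688 Ω = 729.1∠0.6° Ω.
Step 5 — Power factor: PF = cos(φ) = Re(Z)/|Z| = 729.09/729.13 = 0.9999.
Step 6 — Type: Im(Z) = 7.688 ⇒ lagging (phase φ = 0.6°).

PF = 0.9999 (lagging, φ = 0.6°)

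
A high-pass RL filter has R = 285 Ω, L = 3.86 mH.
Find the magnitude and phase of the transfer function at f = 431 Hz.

Step 1 — Angular frequency: ω = 2π·431 = 2708 rad/s.
Step 2 — Transfer function: H(jω) = jωL/(R + jωL).
Step 3 — Numerator jωL = j·10.45; denominator R + jωL = 285 + j10.45.
Step 4 — H = 0.001343 + j0.03663.
Step 5 — Magnitude: |H| = 0.03665 (-28.7 dB); phase: φ = 87.9°.

|H| = 0.03665 (-28.7 dB), φ = 87.9°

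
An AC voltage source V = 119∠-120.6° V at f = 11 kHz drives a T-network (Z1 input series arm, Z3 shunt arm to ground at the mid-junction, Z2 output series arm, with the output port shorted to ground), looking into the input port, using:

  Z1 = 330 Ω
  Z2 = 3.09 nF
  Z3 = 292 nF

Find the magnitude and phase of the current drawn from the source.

Step 1 — Angular frequency: ω = 2π·f = 2π·1.1e+04 = 6.912e+04 rad/s.
Step 2 — Component impedances:
  Z1: Z = R = 330 Ω
  Z2: Z = 1/(jωC) = -j/(ω·C) = 0 - j4682 Ω
  Z3: Z = 1/(jωC) = -j/(ω·C) = 0 - j49.55 Ω
Step 3 — With the output port shorted to ground, the output series arm Z2 runs from the junction to ground; the shunt arm Z3 also runs from the junction to ground. They appear in parallel: Z3 || Z2 = 0 - j49.03 Ω.
Step 4 — Series with input arm Z1: Z_in = Z1 + (Z3 || Z2) = 330 - j49.03 Ω = 333.6∠-8.5° Ω.
Step 5 — Source phasor: V = 119∠-120.6° V = -60.58 - j102.4 V.
Step 6 — Ohm's law: I = V / Z_total = (-60.58 - j102.4) / (330 - j49.03) = -0.1345 - j0.3304 A.
Step 7 — Convert to polar: |I| = 0.3567 A, ∠I = -112.1°.

I = 0.3567∠-112.1° A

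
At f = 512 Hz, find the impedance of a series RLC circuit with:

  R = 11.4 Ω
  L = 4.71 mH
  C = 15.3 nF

Step 1 — Angular frequency: ω = 2π·f = 2π·512 = 3217 rad/s.
Step 2 — Component impedances:
  R: Z = R = 11.4 Ω
  L: Z = jωL = j·3217·0.00471 = 0 + j15.15 Ω
  C: Z = 1/(jωC) = -j/(ω·C) = 0 - j2.032e+04 Ω
Step 3 — Series combination: Z_total = R + L + C = 11.4 - j2.03e+04 Ω = 2.03e+04∠-90.0° Ω.

Z = 11.4 - j2.03e+04 Ω = 2.03e+04∠-90.0° Ω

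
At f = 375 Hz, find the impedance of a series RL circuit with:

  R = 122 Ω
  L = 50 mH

Step 1 — Angular frequency: ω = 2π·f = 2π·375 = 2356 rad/s.
Step 2 — Component impedances:
  R: Z = R = 122 Ω
  L: Z = jωL = j·2356·0.05 = 0 + j117.8 Ω
Step 3 — Series combination: Z_total = R + L = 122 + j117.8 Ω = 169.6∠44.0° Ω.

Z = 122 + j117.8 Ω = 169.6∠44.0° Ω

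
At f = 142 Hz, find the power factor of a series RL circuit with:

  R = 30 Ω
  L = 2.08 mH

Step 1 — Angular frequency: ω = 2π·f = 2π·142 = 892.2 rad/s.
Step 2 — Component impedances:
  R: Z = R = 30 Ω
  L: Z = jωL = j·892.2·0.00208 = 0 + j1.856 Ω
Step 3 — Series combination: Z_total = R + L = 30 + j1.856 Ω = 30.06∠3.5° Ω.
Step 4 — Power factor: PF = cos(φ) = Re(Z)/|Z| = 30/30.057 = 0.9981.
Step 5 — Type: Im(Z) = 1.856 ⇒ lagging (phase φ = 3.5°).

PF = 0.9981 (lagging, φ = 3.5°)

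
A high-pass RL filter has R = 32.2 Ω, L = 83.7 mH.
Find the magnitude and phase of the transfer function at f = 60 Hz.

Step 1 — Angular frequency: ω = 2π·60 = 377 rad/s.
Step 2 — Transfer function: H(jω) = jωL/(R + jωL).
Step 3 — Numerator jωL = j·31.55; denominator R + jωL = 32.2 + j31.55.
Step 4 — H = 0.4899 + j0.4999.
Step 5 — Magnitude: |H| = 0.6999 (-3.1 dB); phase: φ = 45.6°.

|H| = 0.6999 (-3.1 dB), φ = 45.6°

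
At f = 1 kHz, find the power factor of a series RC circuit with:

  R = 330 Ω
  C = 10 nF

Step 1 — Angular frequency: ω = 2π·f = 2π·1000 = 6283 rad/s.
Step 2 — Component impedances:
  R: Z = R = 330 Ω
  C: Z = 1/(jωC) = -j/(ω·C) = 0 - j1.592e+04 Ω
Step 3 — Series combination: Z_total = R + C = 330 - j1.592e+04 Ω = 1.592e+04∠-88.8° Ω.
Step 4 — Power factor: PF = cos(φ) = Re(Z)/|Z| = 330/1.592e+04 = 0.02073.
Step 5 — Type: Im(Z) = -1.592e+04 ⇒ leading (phase φ = -88.8°).

PF = 0.02073 (leading, φ = -88.8°)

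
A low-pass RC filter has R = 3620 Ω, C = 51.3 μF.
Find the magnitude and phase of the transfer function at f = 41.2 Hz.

Step 1 — Angular frequency: ω = 2π·41.2 = 258.9 rad/s.
Step 2 — Transfer function: H(jω) = 1/(1 + jωRC).
Step 3 — Denominator: 1 + jωRC = 1 + j·258.9·3620·5.13e-05 = 1 + j48.07.
Step 4 — H = 0.0004325 - j0.02079.
Step 5 — Magnitude: |H| = 0.0208 (-33.6 dB); phase: φ = -88.8°.

|H| = 0.0208 (-33.6 dB), φ = -88.8°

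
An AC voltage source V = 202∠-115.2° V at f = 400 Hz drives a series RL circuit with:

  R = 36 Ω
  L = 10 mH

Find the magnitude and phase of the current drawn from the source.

Step 1 — Angular frequency: ω = 2π·f = 2π·400 = 2513 rad/s.
Step 2 — Component impedances:
  R: Z = R = 36 Ω
  L: Z = jωL = j·2513·0.01 = 0 + j25.13 Ω
Step 3 — Series combination: Z_total = R + L = 36 + j25.13 Ω = 43.91∠34.9° Ω.
Step 4 — Source phasor: V = 202∠-115.2° V = -86.01 - j182.8 V.
Step 5 — Ohm's law: I = V / Z_total = (-86.01 - j182.8) / (36 + j25.13) = -3.989 - j2.292 A.
Step 6 — Convert to polar: |I| = 4.601 A, ∠I = -150.1°.

I = 4.601∠-150.1° A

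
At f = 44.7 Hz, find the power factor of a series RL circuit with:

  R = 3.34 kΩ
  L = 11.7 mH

Step 1 — Angular frequency: ω = 2π·f = 2π·44.7 = 280.9 rad/s.
Step 2 — Component impedances:
  R: Z = R = 3340 Ω
  L: Z = jωL = j·280.9·0.0117 = 0 + j3.286 Ω
Step 3 — Series combination: Z_total = R + L = 3340 + j3.286 Ω = 3340∠0.1° Ω.
Step 4 — Power factor: PF = cos(φ) = Re(Z)/|Z| = 3340/3340 = 1.
Step 5 — Type: Im(Z) = 3.286 ⇒ lagging (phase φ = 0.1°).

PF = 1 (lagging, φ = 0.1°)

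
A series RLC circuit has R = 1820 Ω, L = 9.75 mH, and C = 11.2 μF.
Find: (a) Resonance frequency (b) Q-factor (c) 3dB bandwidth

Step 1 — Resonance condition Im(Z)=0 gives ω₀ = 1/√(LC).
Step 2 — ω₀ = 1/√(0.00975·1.12e-05) = 3026 rad/s.
Step 3 — f₀ = ω₀/(2π) = 481.6 Hz.
Step 4 — Series Q: Q = ω₀L/R = 3026·0.00975/1820 = 0.01621.
Step 5 — 3dB bandwidth: Δω = ω₀/Q = 1.867e+05 rad/s; BW = Δω/(2π) = 2.971e+04 Hz.

(a) f₀ = 481.6 Hz  (b) Q = 0.01621  (c) BW = 2.971e+04 Hz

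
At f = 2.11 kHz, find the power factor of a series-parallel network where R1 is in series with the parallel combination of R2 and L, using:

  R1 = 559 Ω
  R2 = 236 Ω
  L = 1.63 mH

Step 1 — Angular frequency: ω = 2π·f = 2π·2110 = 1.326e+04 rad/s.
Step 2 — Component impedances:
  R1: Z = R = 559 Ω
  R2: Z = R = 236 Ω
  L: Z = jωL = j·1.326e+04·0.00163 = 0 + j21.61 Ω
Step 3 — Parallel branch: R2 || L = 1/(1/R2 + 1/L) = 1.962 + j21.43 Ω.
Step 4 — Series with R1: Z_total = R1 + (R2 || L) = 561 + j21.43 Ω = 561.4∠2.2° Ω.
Step 5 — Power factor: PF = cos(φ) = Re(Z)/|Z| = 561/561.4 = 0.9993.
Step 6 — Type: Im(Z) = 21.43 ⇒ lagging (phase φ = 2.2°).

PF = 0.9993 (lagging, φ = 2.2°)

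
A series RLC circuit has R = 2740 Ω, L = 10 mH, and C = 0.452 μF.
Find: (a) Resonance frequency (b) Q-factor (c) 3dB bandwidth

Step 1 — Resonance: ω₀ = 1/√(LC) = 1/√(0.01·4.52e-07) = 1.487e+04 rad/s.
Step 2 — f₀ = ω₀/(2π) = 2367 Hz.
Step 3 — Series Q: Q = ω₀L/R = 1.487e+04·0.01/2740 = 0.05429.
Step 4 — Bandwidth: Δω = ω₀/Q = 2.74e+05 rad/s; BW = Δω/(2π) = 4.361e+04 Hz.

(a) f₀ = 2367 Hz  (b) Q = 0.05429  (c) BW = 4.361e+04 Hz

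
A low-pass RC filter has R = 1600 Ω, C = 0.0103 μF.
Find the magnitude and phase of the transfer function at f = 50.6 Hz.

Step 1 — Angular frequency: ω = 2π·50.6 = 317.9 rad/s.
Step 2 — Transfer function: H(jω) = 1/(1 + jωRC).
Step 3 — Denominator: 1 + jωRC = 1 + j·317.9·1600·1.03e-08 = 1 + j0.005239.
Step 4 — H = 1 - j0.005239.
Step 5 — Magnitude: |H| = 1 (-0.0 dB); phase: φ = -0.3°.

|H| = 1 (-0.0 dB), φ = -0.3°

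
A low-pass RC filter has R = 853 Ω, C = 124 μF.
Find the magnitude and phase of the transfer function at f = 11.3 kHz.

Step 1 — Angular frequency: ω = 2π·1.13e+04 = 7.1e+04 rad/s.
Step 2 — Transfer function: H(jω) = 1/(1 + jωRC).
Step 3 — Denominator: 1 + jωRC = 1 + j·7.1e+04·853·0.000124 = 1 + j7510.
Step 4 — H = 1.773e-08 - j0.0001332.
Step 5 — Magnitude: |H| = 0.0001332 (-77.5 dB); phase: φ = -90.0°.

|H| = 0.0001332 (-77.5 dB), φ = -90.0°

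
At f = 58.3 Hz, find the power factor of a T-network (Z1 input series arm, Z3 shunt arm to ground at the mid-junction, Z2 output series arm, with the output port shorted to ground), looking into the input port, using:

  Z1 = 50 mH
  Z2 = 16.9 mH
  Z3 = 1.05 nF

Step 1 — Angular frequency: ω = 2π·f = 2π·58.3 = 366.3 rad/s.
Step 2 — Component impedances:
  Z1: Z = jωL = j·366.3·0.05 = 0 + j18.32 Ω
  Z2: Z = jωL = j·366.3·0.0169 = 0 + j6.191 Ω
  Z3: Z = 1/(jωC) = -j/(ω·C) = 0 - j2.6e+06 Ω
Step 3 — With the output port shorted to ground, the output series arm Z2 runs from the junction to ground; the shunt arm Z3 also runs from the junction to ground. They appear in parallel: Z3 || Z2 = 0 + j6.191 Ω.
Step 4 — Series with input arm Z1: Z_in = Z1 + (Z3 || Z2) = 0 + j24.51 Ω = 24.51∠90.0° Ω.
Step 5 — Power factor: PF = cos(φ) = Re(Z)/|Z| = 0/24.51 = 0.
Step 6 — Type: Im(Z) = 24.51 ⇒ lagging (phase φ = 90.0°).

PF = 0 (lagging, φ = 90.0°)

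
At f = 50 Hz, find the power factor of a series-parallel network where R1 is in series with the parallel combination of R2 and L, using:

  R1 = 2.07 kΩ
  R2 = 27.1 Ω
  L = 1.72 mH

Step 1 — Angular frequency: ω = 2π·f = 2π·50 = 314.2 rad/s.
Step 2 — Component impedances:
  R1: Z = R = 2070 Ω
  R2: Z = R = 27.1 Ω
  L: Z = jωL = j·314.2·0.00172 = 0 + j0.5404 Ω
Step 3 — Parallel branch: R2 || L = 1/(1/R2 + 1/L) = 0.01077 + j0.5401 Ω.
Step 4 — Series with R1: Z_total = R1 + (R2 || L) = 2070 + j0.5401 Ω = 2070∠0.0° Ω.
Step 5 — Power factor: PF = cos(φ) = Re(Z)/|Z| = 2070/2070 = 1.
Step 6 — Type: Im(Z) = 0.5401 ⇒ lagging (phase φ = 0.0°).

PF = 1 (lagging, φ = 0.0°)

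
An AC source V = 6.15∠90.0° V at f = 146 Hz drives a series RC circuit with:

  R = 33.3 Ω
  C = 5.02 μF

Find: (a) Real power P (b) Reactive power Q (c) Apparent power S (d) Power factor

Step 1 — Angular frequency: ω = 2π·f = 2π·146 = 917.3 rad/s.
Step 2 — Component impedances:
  R: Z = R = 33.3 Ω
  C: Z = 1/(jωC) = -j/(ω·C) = 0 - j217.2 Ω
Step 3 — Series combination: Z_total = R + C = 33.3 - j217.2 Ω = 219.7∠-81.3° Ω.
Step 4 — Source phasor: V = 6.15∠90.0° V = 0 + j6.15 V.
Step 5 — Current: I = V / Z = -0.02767 + j0.004243 A = 0.02799∠171.3° A.
Step 6 — Complex power: S = V·I* = 0.0261 - j0.1702 VA.
Step 7 — Real power: P = Re(S) = 0.0261 W.
Step 8 — Reactive power: Q = Im(S) = -0.1702 VAR.
Step 9 — Apparent power: |S| = 0.1722 VA.
Step 10 — Power factor: PF = P/|S| = 0.1516 (leading).

(a) P = 0.0261 W  (b) Q = -0.1702 VAR  (c) S = 0.1722 VA  (d) PF = 0.1516 (leading)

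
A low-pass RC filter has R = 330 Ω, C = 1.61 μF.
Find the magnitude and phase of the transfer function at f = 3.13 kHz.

Step 1 — Angular frequency: ω = 2π·3130 = 1.967e+04 rad/s.
Step 2 — Transfer function: H(jω) = 1/(1 + jωRC).
Step 3 — Denominator: 1 + jωRC = 1 + j·1.967e+04·330·1.61e-06 = 1 + j10.45.
Step 4 — H = 0.009076 - j0.09484.
Step 5 — Magnitude: |H| = 0.09527 (-20.4 dB); phase: φ = -84.5°.

|H| = 0.09527 (-20.4 dB), φ = -84.5°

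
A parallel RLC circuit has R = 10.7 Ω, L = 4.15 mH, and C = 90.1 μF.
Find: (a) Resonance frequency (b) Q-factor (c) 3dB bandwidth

Step 1 — Resonance: ω₀ = 1/√(LC) = 1/√(0.00415·9.01e-05) = 1635 rad/s.
Step 2 — f₀ = ω₀/(2π) = 260.3 Hz.
Step 3 — Parallel Q: Q = R/(ω₀L) = 10.7/(1635·0.00415) = 1.577.
Step 4 — Bandwidth: Δω = ω₀/Q = 1037 rad/s; BW = Δω/(2π) = 165.1 Hz.

(a) f₀ = 260.3 Hz  (b) Q = 1.577  (c) BW = 165.1 Hz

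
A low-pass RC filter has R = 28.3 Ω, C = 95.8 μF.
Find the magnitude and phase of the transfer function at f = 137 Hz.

Step 1 — Angular frequency: ω = 2π·137 = 860.8 rad/s.
Step 2 — Transfer function: H(jω) = 1/(1 + jωRC).
Step 3 — Denominator: 1 + jωRC = 1 + j·860.8·28.3·9.58e-05 = 1 + j2.334.
Step 4 — H = 0.1551 - j0.362.
Step 5 — Magnitude: |H| = 0.3939 (-8.1 dB); phase: φ = -66.8°.

|H| = 0.3939 (-8.1 dB), φ = -66.8°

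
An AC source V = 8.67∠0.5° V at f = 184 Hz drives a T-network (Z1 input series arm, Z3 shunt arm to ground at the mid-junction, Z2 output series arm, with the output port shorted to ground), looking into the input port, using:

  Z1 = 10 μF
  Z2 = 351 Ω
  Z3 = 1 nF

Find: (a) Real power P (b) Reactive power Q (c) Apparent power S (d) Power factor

Step 1 — Angular frequency: ω = 2π·f = 2π·184 = 1156 rad/s.
Step 2 — Component impedances:
  Z1: Z = 1/(jωC) = -j/(ω·C) = 0 - j86.5 Ω
  Z2: Z = R = 351 Ω
  Z3: Z = 1/(jωC) = -j/(ω·C) = 0 - j8.65e+05 Ω
Step 3 — With the output port shorted to ground, the output series arm Z2 runs from the junction to ground; the shunt arm Z3 also runs from the junction to ground. They appear in parallel: Z3 || Z2 = 351 - j0.1424 Ω.
Step 4 — Series with input arm Z1: Z_in = Z1 + (Z3 || Z2) = 351 - j86.64 Ω = 361.5∠-13.9° Ω.
Step 5 — Source phasor: V = 8.67∠0.5° V = 8.67 + j0.07566 V.
Step 6 — Current: I = V / Z = 0.02323 + j0.00595 A = 0.02398∠14.4° A.
Step 7 — Complex power: S = V·I* = 0.2019 - j0.04983 VA.
Step 8 — Real power: P = Re(S) = 0.2019 W.
Step 9 — Reactive power: Q = Im(S) = -0.04983 VAR.
Step 10 — Apparent power: |S| = 0.2079 VA.
Step 11 — Power factor: PF = P/|S| = 0.9709 (leading).

(a) P = 0.2019 W  (b) Q = -0.04983 VAR  (c) S = 0.2079 VA  (d) PF = 0.9709 (leading)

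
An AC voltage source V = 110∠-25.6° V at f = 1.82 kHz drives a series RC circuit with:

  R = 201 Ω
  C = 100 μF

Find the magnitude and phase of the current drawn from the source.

Step 1 — Angular frequency: ω = 2π·f = 2π·1820 = 1.144e+04 rad/s.
Step 2 — Component impedances:
  R: Z = R = 201 Ω
  C: Z = 1/(jωC) = -j/(ω·C) = 0 - j0.8745 Ω
Step 3 — Series combination: Z_total = R + C = 201 - j0.8745 Ω = 201∠-0.2° Ω.
Step 4 — Source phasor: V = 110∠-25.6° V = 99.2 - j47.53 V.
Step 5 — Ohm's law: I = V / Z_total = (99.2 - j47.53) / (201 - j0.8745) = 0.4946 - j0.2343 A.
Step 6 — Convert to polar: |I| = 0.5473 A, ∠I = -25.4°.

I = 0.5473∠-25.4° A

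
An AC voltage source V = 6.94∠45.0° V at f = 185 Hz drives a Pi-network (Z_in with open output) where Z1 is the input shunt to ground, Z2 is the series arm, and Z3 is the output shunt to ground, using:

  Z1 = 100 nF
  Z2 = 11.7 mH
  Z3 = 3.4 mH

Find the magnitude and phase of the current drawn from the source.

Step 1 — Angular frequency: ω = 2π·f = 2π·185 = 1162 rad/s.
Step 2 — Component impedances:
  Z1: Z = 1/(jωC) = -j/(ω·C) = 0 - j8603 Ω
  Z2: Z = jωL = j·1162·0.0117 = 0 + j13.6 Ω
  Z3: Z = jωL = j·1162·0.0034 = 0 + j3.952 Ω
Step 3 — With open output, the series arm Z2 and the output shunt Z3 appear in series to ground: Z2 + Z3 = 0 + j17.55 Ω.
Step 4 — Parallel with input shunt Z1: Z_in = Z1 || (Z2 + Z3) = 0 + j17.59 Ω = 17.59∠90.0° Ω.
Step 5 — Source phasor: V = 6.94∠45.0° V = 4.907 + j4.907 V.
Step 6 — Ohm's law: I = V / Z_total = (4.907 + j4.907) / (0 + j17.59) = 0.279 - j0.279 A.
Step 7 — Convert to polar: |I| = 0.3946 A, ∠I = -45.0°.

I = 0.3946∠-45.0° A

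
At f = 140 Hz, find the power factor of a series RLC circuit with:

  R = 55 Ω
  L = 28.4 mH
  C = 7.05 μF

Step 1 — Angular frequency: ω = 2π·f = 2π·140 = 879.6 rad/s.
Step 2 — Component impedances:
  R: Z = R = 55 Ω
  L: Z = jωL = j·879.6·0.0284 = 0 + j24.98 Ω
  C: Z = 1/(jωC) = -j/(ω·C) = 0 - j161.3 Ω
Step 3 — Series combination: Z_total = R + L + C = 55 - j136.3 Ω = 147∠-68.0° Ω.
Step 4 — Power factor: PF = cos(φ) = Re(Z)/|Z| = 55/146.95 = 0.3743.
Step 5 — Type: Im(Z) = -136.3 ⇒ leading (phase φ = -68.0°).

PF = 0.3743 (leading, φ = -68.0°)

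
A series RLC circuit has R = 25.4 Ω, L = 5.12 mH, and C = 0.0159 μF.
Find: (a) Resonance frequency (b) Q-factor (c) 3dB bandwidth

Step 1 — Resonance condition Im(Z)=0 gives ω₀ = 1/√(LC).
Step 2 — ω₀ = 1/√(0.00512·1.59e-08) = 1.108e+05 rad/s.
Step 3 — f₀ = ω₀/(2π) = 1.764e+04 Hz.
Step 4 — Series Q: Q = ω₀L/R = 1.108e+05·0.00512/25.4 = 22.34.
Step 5 — 3dB bandwidth: Δω = ω₀/Q = 4961 rad/s; BW = Δω/(2π) = 789.6 Hz.

(a) f₀ = 1.764e+04 Hz  (b) Q = 22.34  (c) BW = 789.6 Hz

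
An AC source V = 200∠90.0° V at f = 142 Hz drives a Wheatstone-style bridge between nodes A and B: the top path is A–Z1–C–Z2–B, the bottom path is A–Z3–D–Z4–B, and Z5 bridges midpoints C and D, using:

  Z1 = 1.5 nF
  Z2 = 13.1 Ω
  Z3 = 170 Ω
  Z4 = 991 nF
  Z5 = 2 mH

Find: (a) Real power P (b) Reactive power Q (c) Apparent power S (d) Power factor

Step 1 — Angular frequency: ω = 2π·f = 2π·142 = 892.2 rad/s.
Step 2 — Component impedances:
  Z1: Z = 1/(jωC) = -j/(ω·C) = 0 - j7.472e+05 Ω
  Z2: Z = R = 13.1 Ω
  Z3: Z = R = 170 Ω
  Z4: Z = 1/(jωC) = -j/(ω·C) = 0 - j1131 Ω
  Z5: Z = jωL = j·892.2·0.002 = 0 + j1.784 Ω
Step 3 — Bridge requires nodal analysis (the Z5 bridge couples midpoints C and D, so the two paths cannot be reduced to a simple series/parallel combination). Setting node B to ground and injecting 1 A at node A, the 3-node admittance system at A, C, D solves to V_A = Z_AB = 183.1 + j1.596 Ω = 183.1∠0.5° Ω.
Step 4 — Source phasor: V = 200∠90.0° V = 0 + j200 V.
Step 5 — Current: I = V / Z = 0.009517 + j1.092 A = 1.092∠89.5° A.
Step 6 — Complex power: S = V·I* = 218.4 + j1.903 VA.
Step 7 — Real power: P = Re(S) = 218.4 W.
Step 8 — Reactive power: Q = Im(S) = 1.903 VAR.
Step 9 — Apparent power: |S| = 218.4 VA.
Step 10 — Power factor: PF = P/|S| = 1 (lagging).

(a) P = 218.4 W  (b) Q = 1.903 VAR  (c) S = 218.4 VA  (d) PF = 1 (lagging)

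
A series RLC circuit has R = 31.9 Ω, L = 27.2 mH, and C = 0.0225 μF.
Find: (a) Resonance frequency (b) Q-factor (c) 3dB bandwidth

Step 1 — Resonance: ω₀ = 1/√(LC) = 1/√(0.0272·2.25e-08) = 4.042e+04 rad/s.
Step 2 — f₀ = ω₀/(2π) = 6433 Hz.
Step 3 — Series Q: Q = ω₀L/R = 4.042e+04·0.0272/31.9 = 34.47.
Step 4 — Bandwidth: Δω = ω₀/Q = 1173 rad/s; BW = Δω/(2π) = 186.7 Hz.

(a) f₀ = 6433 Hz  (b) Q = 34.47  (c) BW = 186.7 Hz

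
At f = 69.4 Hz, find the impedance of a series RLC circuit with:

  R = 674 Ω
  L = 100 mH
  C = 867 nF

Step 1 — Angular frequency: ω = 2π·f = 2π·69.4 = 436.1 rad/s.
Step 2 — Component impedances:
  R: Z = R = 674 Ω
  L: Z = jωL = j·436.1·0.1 = 0 + j43.61 Ω
  C: Z = 1/(jωC) = -j/(ω·C) = 0 - j2645 Ω
Step 3 — Series combination: Z_total = R + L + C = 674 - j2601 Ω = 2687∠-75.5° Ω.

Z = 674 - j2601 Ω = 2687∠-75.5° Ω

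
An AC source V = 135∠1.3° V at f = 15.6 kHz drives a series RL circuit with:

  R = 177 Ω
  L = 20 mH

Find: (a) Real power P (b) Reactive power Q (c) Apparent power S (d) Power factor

Step 1 — Angular frequency: ω = 2π·f = 2π·1.56e+04 = 9.802e+04 rad/s.
Step 2 — Component impedances:
  R: Z = R = 177 Ω
  L: Z = jωL = j·9.802e+04·0.02 = 0 + j1960 Ω
Step 3 — Series combination: Z_total = R + L = 177 + j1960 Ω = 1968∠84.8° Ω.
Step 4 — Source phasor: V = 135∠1.3° V = 135 + j3.063 V.
Step 5 — Current: I = V / Z = 0.007716 - j0.06815 A = 0.06859∠-83.5° A.
Step 6 — Complex power: S = V·I* = 0.8326 + j9.222 VA.
Step 7 — Real power: P = Re(S) = 0.8326 W.
Step 8 — Reactive power: Q = Im(S) = 9.222 VAR.
Step 9 — Apparent power: |S| = 9.259 VA.
Step 10 — Power factor: PF = P/|S| = 0.08992 (lagging).

(a) P = 0.8326 W  (b) Q = 9.222 VAR  (c) S = 9.259 VA  (d) PF = 0.08992 (lagging)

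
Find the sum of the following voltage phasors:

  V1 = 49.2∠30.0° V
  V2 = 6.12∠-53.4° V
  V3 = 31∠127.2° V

Step 1 — Convert each phasor to rectangular form:
  V1 = 49.2·(cos(30.0°) + j·sin(30.0°)) = 42.61 + j24.6 V
  V2 = 6.12·(cos(-53.4°) + j·sin(-53.4°)) = 3.649 - j4.913 V
  V3 = 31·(cos(127.2°) + j·sin(127.2°)) = -18.74 + j24.69 V
Step 2 — Sum components: V_total = 27.51 + j44.38 V.
Step 3 — Convert to polar: |V_total| = 52.22 V, ∠V_total = 58.2°.

V_total = 52.22∠58.2° V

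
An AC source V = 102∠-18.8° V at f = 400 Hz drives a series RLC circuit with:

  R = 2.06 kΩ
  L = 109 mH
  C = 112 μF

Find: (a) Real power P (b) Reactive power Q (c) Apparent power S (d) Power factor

Step 1 — Angular frequency: ω = 2π·f = 2π·400 = 2513 rad/s.
Step 2 — Component impedances:
  R: Z = R = 2060 Ω
  L: Z = jωL = j·2513·0.109 = 0 + j273.9 Ω
  C: Z = 1/(jωC) = -j/(ω·C) = 0 - j3.553 Ω
Step 3 — Series combination: Z_total = R + L + C = 2060 + j270.4 Ω = 2078∠7.5° Ω.
Step 4 — Source phasor: V = 102∠-18.8° V = 96.56 - j32.87 V.
Step 5 — Current: I = V / Z = 0.04402 - j0.02173 A = 0.04909∠-26.3° A.
Step 6 — Complex power: S = V·I* = 4.965 + j0.6517 VA.
Step 7 — Real power: P = Re(S) = 4.965 W.
Step 8 — Reactive power: Q = Im(S) = 0.6517 VAR.
Step 9 — Apparent power: |S| = 5.008 VA.
Step 10 — Power factor: PF = P/|S| = 0.9915 (lagging).

(a) P = 4.965 W  (b) Q = 0.6517 VAR  (c) S = 5.008 VA  (d) PF = 0.9915 (lagging)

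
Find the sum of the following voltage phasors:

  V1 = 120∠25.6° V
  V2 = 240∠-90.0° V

Step 1 — Convert each phasor to rectangular form:
  V1 = 120·(cos(25.6°) + j·sin(25.6°)) = 108.2 + j51.85 V
  V2 = 240·(cos(-90.0°) + j·sin(-90.0°)) = 0 - j240 V
Step 2 — Sum components: V_total = 108.2 - j188.1 V.
Step 3 — Convert to polar: |V_total| = 217.1 V, ∠V_total = -60.1°.

V_total = 217.1∠-60.1° V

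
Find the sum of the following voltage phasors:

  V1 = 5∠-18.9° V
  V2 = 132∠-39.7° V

Step 1 — Convert each phasor to rectangular form:
  V1 = 5·(cos(-18.9°) + j·sin(-18.9°)) = 4.73 - j1.62 V
  V2 = 132·(cos(-39.7°) + j·sin(-39.7°)) = 101.6 - j84.32 V
Step 2 — Sum components: V_total = 106.3 - j85.94 V.
Step 3 — Convert to polar: |V_total| = 136.7 V, ∠V_total = -39.0°.

V_total = 136.7∠-39.0° V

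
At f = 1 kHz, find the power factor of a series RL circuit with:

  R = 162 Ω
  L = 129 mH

Step 1 — Angular frequency: ω = 2π·f = 2π·1000 = 6283 rad/s.
Step 2 — Component impedances:
  R: Z = R = 162 Ω
  L: Z = jωL = j·6283·0.129 = 0 + j810.5 Ω
Step 3 — Series combination: Z_total = R + L = 162 + j810.5 Ω = 826.6∠78.7° Ω.
Step 4 — Power factor: PF = cos(φ) = Re(Z)/|Z| = 162/826.6 = 0.196.
Step 5 — Type: Im(Z) = 810.5 ⇒ lagging (phase φ = 78.7°).

PF = 0.196 (lagging, φ = 78.7°)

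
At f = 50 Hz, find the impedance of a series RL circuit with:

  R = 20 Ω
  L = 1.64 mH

Step 1 — Angular frequency: ω = 2π·f = 2π·50 = 314.2 rad/s.
Step 2 — Component impedances:
  R: Z = R = 20 Ω
  L: Z = jωL = j·314.2·0.00164 = 0 + j0.5152 Ω
Step 3 — Series combination: Z_total = R + L = 20 + j0.5152 Ω = 20.01∠1.5° Ω.

Z = 20 + j0.5152 Ω = 20.01∠1.5° Ω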